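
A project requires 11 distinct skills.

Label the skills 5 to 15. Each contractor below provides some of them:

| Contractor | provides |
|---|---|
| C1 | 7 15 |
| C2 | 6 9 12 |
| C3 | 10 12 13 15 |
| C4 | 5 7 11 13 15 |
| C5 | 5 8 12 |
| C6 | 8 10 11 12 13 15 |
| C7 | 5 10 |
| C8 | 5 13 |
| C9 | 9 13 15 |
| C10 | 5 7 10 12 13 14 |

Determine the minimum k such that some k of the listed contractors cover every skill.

3

C2 and C6 and C10 together: C2 ∪ C6 ∪ C10 = {5, 6, 7, 8, 9, 10, 11, 12, 13, 14, 15} — every skill is covered.
Only C2 contains 6, so C2 is forced; the remaining 8 skills need at least 2 more contractors (each remaining contractor adds at most 5) — so at least 3 contractors are needed, and 3 is optimal.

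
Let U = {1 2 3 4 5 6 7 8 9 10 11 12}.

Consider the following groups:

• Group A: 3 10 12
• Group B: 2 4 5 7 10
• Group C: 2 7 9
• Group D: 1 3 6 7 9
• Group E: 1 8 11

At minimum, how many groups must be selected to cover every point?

4

A, B, D, and E cover everything between them: the union {1, 2, 3, 4, 5, 6, 7, 8, 9, 10, 11, 12} is all of U.
Only A contains 12, so A is forced; the remaining 9 points need at least 3 more groups (each remaining group adds at most 4) — so at least 4 groups are needed, and 4 is optimal.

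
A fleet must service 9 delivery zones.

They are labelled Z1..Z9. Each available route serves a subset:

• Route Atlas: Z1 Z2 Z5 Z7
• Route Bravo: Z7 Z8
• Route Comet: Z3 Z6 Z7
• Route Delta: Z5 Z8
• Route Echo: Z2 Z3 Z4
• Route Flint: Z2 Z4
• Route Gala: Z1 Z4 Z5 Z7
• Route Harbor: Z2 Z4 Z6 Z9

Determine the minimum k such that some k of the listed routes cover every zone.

4

Take {Bravo, Echo, Gala, Harbor}. Their union is {Z1, Z2, Z3, Z4, Z5, Z6, Z7, Z8, Z9}, which is all 9 zones.
No 3 of the 8 routes cover everything (all 56 combinations miss at least one zone), so 4 is optimal.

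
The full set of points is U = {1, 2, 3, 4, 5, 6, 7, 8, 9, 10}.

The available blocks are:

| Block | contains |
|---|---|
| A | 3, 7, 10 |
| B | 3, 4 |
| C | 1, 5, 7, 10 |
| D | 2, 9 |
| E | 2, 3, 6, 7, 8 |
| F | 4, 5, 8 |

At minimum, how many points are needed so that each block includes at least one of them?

3

Take H = {2, 3, 5}. Each listed block contains at least one of these, so H is a hitting set of size 3.
The blocks B, C, D are pairwise disjoint, so any hitting set needs a separate point for each — at least 3. Hence 3 is optimal.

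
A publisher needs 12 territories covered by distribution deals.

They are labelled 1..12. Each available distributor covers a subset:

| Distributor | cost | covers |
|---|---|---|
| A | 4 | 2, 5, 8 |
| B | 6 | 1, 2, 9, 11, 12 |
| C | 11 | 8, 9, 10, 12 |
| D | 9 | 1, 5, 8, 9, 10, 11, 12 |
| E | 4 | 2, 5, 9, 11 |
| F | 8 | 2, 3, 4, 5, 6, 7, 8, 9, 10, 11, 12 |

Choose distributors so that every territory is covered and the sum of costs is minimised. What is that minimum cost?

14

B, F together cover every territory (B ∪ F = {1, 2, 3, 4, 5, 6, 7, 8, 9, 10, 11, 12}); total cost 6 + 8 = 14.
No covering selection has total cost below 14.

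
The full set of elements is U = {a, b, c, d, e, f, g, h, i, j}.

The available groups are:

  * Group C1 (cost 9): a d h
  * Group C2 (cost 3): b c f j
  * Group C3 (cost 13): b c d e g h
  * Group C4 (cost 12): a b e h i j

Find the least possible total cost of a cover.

28

C2, C3, C4 together cover every element (C2 ∪ C3 ∪ C4 = {a, b, c, d, e, f, g, h, i, j}); total cost 3 + 13 + 12 = 28.
The greedy pick C2, C1, C4, C3 costs 37; no covering selection beats 28.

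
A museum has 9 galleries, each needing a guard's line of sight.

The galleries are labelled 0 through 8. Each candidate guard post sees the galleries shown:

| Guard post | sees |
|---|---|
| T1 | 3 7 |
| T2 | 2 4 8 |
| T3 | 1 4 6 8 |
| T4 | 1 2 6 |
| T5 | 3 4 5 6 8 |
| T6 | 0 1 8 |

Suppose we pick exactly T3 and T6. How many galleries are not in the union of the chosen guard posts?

Union of T3, T6 = {0, 1, 4, 6, 8}.
Not covered: 2, 3, 5, 7 — 4 galleries.

4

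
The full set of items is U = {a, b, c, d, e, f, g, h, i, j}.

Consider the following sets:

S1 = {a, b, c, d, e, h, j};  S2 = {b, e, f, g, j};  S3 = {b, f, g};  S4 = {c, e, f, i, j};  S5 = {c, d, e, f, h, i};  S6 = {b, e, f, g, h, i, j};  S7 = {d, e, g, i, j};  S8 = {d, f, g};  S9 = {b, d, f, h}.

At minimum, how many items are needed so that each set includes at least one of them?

Take T = {d, f}. Each listed set contains at least one of these, so T is a hitting set of size 2.
No single item lies in every set, so at least 2 are needed and 2 is optimal.

2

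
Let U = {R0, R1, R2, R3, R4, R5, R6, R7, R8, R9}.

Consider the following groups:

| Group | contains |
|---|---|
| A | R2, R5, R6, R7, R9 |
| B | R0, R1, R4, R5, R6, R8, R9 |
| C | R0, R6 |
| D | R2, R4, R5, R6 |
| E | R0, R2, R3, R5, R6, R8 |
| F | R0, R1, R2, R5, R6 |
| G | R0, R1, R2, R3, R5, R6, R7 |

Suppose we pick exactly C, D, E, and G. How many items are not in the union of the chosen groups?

Union of C, D, E, G = {R0, R1, R2, R3, R4, R5, R6, R7, R8}.
Not covered: R9 — 1 item.

1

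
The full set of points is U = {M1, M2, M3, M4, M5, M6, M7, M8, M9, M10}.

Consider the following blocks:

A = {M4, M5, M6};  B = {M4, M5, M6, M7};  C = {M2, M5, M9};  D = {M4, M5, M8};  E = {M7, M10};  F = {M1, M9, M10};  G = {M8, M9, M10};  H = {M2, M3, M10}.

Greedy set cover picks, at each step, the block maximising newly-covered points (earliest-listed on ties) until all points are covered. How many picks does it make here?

4

Greedy: pick B (covers 4 new) → pick F (covers 3 new) → pick H (covers 2 new) → pick D (covers 1 new). Total picks: 4.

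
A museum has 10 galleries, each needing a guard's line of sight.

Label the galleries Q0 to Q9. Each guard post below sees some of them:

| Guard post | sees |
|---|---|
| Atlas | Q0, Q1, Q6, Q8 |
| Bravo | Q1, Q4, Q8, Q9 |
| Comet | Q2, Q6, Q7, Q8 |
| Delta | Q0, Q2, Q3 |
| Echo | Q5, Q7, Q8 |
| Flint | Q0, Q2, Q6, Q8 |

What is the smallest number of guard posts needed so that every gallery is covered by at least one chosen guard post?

Take {Bravo, Delta, Echo, Flint}. Their union is {Q0, Q1, Q2, Q3, Q4, Q5, Q6, Q7, Q8, Q9}, which is all 10 galleries.
Only Echo contains Q5, so Echo is forced; the remaining 7 galleries need at least 3 more guard posts (each remaining guard post adds at most 3) — so at least 4 guard posts are needed, and 4 is optimal.

4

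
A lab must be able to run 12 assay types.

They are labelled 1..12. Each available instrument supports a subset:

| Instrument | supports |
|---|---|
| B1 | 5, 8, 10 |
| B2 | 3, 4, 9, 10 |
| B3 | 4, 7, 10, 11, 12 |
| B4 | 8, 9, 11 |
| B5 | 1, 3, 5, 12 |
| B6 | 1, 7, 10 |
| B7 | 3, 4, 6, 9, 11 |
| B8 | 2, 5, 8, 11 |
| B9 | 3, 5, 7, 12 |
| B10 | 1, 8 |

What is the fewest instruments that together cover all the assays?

B3 and B5 and B7 and B8 together: B3 ∪ B5 ∪ B7 ∪ B8 = {1, 2, 3, 4, 5, 6, 7, 8, 9, 10, 11, 12} — every assay is covered.
Only B7 contains 6, so B7 is forced; the remaining 7 assays need at least 3 more instruments (each remaining instrument adds at most 3) — so at least 4 instruments are needed, and 4 is optimal.

4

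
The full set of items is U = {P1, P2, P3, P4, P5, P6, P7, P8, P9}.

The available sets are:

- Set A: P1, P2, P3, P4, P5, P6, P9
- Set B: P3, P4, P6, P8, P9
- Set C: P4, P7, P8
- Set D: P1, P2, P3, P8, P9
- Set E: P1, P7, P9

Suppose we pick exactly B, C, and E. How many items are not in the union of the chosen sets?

Union of B, C, E = {P1, P3, P4, P6, P7, P8, P9}.
Not covered: P2, P5 — 2 items.

2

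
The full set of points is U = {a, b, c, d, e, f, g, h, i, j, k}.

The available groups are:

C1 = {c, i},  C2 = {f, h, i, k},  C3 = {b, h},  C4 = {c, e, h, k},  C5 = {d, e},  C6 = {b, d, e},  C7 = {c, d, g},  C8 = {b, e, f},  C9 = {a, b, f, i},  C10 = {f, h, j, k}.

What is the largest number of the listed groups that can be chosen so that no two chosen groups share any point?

C1, C6, C10 are pairwise disjoint (C1={c,i}; C6={b,d,e}; C10={f,h,j,k}).
Every remaining group overlaps one of these, and no 4 of the listed groups are pairwise disjoint, so 3 is the maximum.

3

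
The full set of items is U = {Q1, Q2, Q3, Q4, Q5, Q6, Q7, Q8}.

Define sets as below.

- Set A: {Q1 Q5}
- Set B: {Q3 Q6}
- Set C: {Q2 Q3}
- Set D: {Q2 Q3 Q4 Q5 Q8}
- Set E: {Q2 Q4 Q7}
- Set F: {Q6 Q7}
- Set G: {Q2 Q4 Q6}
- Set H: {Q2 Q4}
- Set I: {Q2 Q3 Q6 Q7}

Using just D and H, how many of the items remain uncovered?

3

Union of D, H = {Q2, Q3, Q4, Q5, Q8}.
Not covered: Q1, Q6, Q7 — 3 items.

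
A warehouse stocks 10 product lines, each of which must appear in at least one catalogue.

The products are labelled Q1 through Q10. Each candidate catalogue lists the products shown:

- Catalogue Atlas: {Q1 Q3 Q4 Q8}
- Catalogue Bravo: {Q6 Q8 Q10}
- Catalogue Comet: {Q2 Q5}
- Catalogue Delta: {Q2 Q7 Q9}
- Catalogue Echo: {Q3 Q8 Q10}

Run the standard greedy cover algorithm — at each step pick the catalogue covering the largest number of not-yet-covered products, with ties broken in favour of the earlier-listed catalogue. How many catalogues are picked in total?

Greedy: pick Atlas (covers 4 new) → pick Delta (covers 3 new) → pick Bravo (covers 2 new) → pick Comet (covers 1 new). Total picks: 4.

4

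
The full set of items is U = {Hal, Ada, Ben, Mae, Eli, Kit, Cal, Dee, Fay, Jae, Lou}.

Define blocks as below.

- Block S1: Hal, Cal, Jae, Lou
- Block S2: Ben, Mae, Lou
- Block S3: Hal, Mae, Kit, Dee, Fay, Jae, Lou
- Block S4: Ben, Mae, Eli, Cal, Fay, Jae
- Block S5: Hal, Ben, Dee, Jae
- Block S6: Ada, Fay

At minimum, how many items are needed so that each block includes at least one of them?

The 3 items {Dee, Fay, Lou} hit every block.
No choice of 2 items meets every block, so 3 is the minimum.

3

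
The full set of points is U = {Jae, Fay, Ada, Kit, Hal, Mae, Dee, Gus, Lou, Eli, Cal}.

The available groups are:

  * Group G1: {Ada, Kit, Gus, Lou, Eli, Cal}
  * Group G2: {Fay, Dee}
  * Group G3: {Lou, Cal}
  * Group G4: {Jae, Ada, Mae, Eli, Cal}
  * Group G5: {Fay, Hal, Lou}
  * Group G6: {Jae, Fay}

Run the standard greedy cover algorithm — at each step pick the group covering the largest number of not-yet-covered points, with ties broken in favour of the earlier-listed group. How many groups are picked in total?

Greedy: pick G1 (covers 6 new) → pick G2 (covers 2 new) → pick G4 (covers 2 new) → pick G5 (covers 1 new). Total picks: 4.

4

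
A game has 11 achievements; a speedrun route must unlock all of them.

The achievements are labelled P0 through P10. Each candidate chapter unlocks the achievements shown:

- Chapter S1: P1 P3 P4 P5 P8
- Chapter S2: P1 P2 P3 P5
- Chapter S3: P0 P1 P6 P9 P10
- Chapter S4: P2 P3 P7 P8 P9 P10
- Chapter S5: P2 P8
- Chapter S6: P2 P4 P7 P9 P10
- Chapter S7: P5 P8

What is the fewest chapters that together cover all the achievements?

Take {S1, S3, S6}. Their union is {P0, P1, P2, P3, P4, P5, P6, P7, P8, P9, P10}, which is all 11 achievements.
Only S3 contains P0, so S3 is forced; the remaining 6 achievements need at least 2 more chapters (each remaining chapter adds at most 4) — so at least 3 chapters are needed, and 3 is optimal.

3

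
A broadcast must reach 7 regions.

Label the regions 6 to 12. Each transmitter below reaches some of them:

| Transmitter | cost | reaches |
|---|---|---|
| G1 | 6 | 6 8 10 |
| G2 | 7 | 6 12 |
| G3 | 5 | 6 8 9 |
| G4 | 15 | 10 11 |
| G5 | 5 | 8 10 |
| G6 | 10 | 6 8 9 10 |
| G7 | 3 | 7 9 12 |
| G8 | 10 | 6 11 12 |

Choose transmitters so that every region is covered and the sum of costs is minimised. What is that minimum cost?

G5, G7, G8 together cover every region (G5 ∪ G7 ∪ G8 = {6, 7, 8, 9, 10, 11, 12}); total cost 5 + 3 + 10 = 18.
The greedy pick G7, G1, G8 costs 19; no covering selection beats 18.

18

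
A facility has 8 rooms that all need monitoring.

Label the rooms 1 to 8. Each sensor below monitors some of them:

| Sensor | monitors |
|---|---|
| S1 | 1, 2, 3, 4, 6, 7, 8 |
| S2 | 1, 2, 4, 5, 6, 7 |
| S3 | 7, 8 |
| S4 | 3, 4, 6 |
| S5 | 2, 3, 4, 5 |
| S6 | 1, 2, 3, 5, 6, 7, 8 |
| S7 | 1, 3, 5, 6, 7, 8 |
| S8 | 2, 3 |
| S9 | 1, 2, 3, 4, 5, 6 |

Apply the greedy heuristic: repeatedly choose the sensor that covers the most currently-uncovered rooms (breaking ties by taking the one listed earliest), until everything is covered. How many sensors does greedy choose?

Greedy: pick S1 (covers 7 new) → pick S2 (covers 1 new). Total picks: 2.

2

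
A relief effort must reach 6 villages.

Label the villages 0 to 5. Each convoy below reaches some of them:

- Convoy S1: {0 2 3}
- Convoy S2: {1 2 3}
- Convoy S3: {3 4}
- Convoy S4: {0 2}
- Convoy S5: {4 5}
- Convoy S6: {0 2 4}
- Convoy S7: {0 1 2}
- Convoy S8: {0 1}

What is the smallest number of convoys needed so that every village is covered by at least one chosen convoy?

3

S2 and S5 and S6 together: S2 ∪ S5 ∪ S6 = {0, 1, 2, 3, 4, 5} — every village is covered.
Only S5 contains 5, so S5 is forced; the remaining 4 villages need at least 2 more convoys (each remaining convoy adds at most 3) — so at least 3 convoys are needed, and 3 is optimal.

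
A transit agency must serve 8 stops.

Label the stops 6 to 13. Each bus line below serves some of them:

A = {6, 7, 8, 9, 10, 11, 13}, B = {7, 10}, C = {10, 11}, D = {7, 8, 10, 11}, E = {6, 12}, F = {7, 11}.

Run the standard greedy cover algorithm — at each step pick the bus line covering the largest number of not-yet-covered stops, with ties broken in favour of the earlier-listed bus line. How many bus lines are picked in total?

Greedy: pick A (covers 7 new) → pick E (covers 1 new). Total picks: 2.

2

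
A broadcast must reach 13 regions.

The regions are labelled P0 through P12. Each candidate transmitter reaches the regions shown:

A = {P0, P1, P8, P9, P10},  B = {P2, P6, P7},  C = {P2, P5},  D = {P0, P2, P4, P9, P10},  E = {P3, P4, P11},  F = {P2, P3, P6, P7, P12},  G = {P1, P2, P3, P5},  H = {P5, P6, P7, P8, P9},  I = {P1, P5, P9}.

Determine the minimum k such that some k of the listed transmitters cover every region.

A and E and F and H together: A ∪ E ∪ F ∪ H = {P0, P1, P2, P3, P4, P5, P6, P7, P8, P9, P10, P11, P12} — every region is covered.
No 3 of the 9 transmitters cover everything (all 84 combinations miss at least one region), so 4 is optimal.

4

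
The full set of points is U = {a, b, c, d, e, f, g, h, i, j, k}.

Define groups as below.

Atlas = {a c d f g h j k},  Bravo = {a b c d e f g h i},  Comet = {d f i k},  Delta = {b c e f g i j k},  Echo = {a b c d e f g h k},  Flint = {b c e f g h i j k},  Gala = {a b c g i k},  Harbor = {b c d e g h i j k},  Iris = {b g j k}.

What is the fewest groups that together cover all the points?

2

Take {Atlas, Harbor}. Their union is {a, b, c, d, e, f, g, h, i, j, k}, which is all 11 points.
No single group has all 11 points (the largest, Bravo, has 9), so 2 is optimal.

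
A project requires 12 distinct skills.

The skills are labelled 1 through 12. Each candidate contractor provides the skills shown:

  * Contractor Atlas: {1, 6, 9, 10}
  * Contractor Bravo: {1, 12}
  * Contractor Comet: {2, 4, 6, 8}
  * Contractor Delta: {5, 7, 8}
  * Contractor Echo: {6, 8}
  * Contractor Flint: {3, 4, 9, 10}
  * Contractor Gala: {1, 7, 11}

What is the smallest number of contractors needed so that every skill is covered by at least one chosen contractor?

Bravo and Comet and Delta and Flint and Gala together: Bravo ∪ Comet ∪ Delta ∪ Flint ∪ Gala = {1, 2, 3, 4, 5, 6, 7, 8, 9, 10, 11, 12} — every skill is covered.
No 4 of the 7 contractors cover everything (all 35 combinations miss at least one skill), so 5 is optimal.

5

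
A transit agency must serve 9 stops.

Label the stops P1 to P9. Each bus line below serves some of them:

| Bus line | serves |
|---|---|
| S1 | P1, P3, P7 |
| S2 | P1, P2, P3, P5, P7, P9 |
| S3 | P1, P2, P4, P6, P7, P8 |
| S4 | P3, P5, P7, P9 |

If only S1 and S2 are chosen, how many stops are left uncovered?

3

Union of S1, S2 = {P1, P2, P3, P5, P7, P9}.
Not covered: P4, P6, P8 — 3 stops.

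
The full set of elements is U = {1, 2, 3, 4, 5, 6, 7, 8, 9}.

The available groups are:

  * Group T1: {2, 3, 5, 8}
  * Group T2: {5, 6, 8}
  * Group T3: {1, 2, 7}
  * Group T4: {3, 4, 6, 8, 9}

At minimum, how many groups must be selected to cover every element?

T1 and T3 and T4 together: T1 ∪ T3 ∪ T4 = {1, 2, 3, 4, 5, 6, 7, 8, 9} — every element is covered.
Only T3 contains 1, so T3 is forced; the remaining 6 elements need at least 2 more groups (each remaining group adds at most 5) — so at least 3 groups are needed, and 3 is optimal.

3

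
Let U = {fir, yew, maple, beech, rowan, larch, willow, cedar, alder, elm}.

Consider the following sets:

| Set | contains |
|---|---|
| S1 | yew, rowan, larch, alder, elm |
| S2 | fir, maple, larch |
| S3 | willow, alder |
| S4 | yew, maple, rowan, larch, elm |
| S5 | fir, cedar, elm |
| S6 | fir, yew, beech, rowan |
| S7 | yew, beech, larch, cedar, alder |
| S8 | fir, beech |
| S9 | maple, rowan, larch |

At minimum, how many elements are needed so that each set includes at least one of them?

Take H = {fir, rowan, alder}. Each listed set contains at least one of these, so H is a hitting set of size 3.
The sets S3, S5, S9 are pairwise disjoint, so any hitting set needs a separate element for each — at least 3. Hence 3 is optimal.

3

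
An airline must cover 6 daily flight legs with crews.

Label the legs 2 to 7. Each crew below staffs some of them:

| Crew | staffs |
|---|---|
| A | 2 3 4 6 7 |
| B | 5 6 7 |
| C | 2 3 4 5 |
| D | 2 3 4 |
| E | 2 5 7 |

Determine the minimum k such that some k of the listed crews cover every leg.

Take {A, E}. Their union is {2, 3, 4, 5, 6, 7}, which is all 6 legs.
No single crew has all 6 legs (the largest, A, has 5), so 2 is optimal.

2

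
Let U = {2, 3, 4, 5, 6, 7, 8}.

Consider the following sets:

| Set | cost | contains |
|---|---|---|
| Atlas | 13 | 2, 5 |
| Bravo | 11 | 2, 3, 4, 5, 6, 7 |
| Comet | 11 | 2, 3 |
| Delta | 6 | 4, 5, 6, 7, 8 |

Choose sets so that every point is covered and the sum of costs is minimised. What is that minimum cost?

17

Comet, Delta together cover every point (Comet ∪ Delta = {2, 3, 4, 5, 6, 7, 8}); total cost 11 + 6 = 17.
No covering selection has total cost below 17.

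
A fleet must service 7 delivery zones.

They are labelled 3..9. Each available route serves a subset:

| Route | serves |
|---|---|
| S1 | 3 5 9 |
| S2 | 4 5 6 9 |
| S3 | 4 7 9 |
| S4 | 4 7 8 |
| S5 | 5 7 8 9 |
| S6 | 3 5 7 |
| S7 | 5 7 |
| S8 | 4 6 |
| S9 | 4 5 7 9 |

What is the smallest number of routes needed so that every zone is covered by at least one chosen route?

3

S1 and S5 and S8 together: S1 ∪ S5 ∪ S8 = {3, 4, 5, 6, 7, 8, 9} — every zone is covered.
No 2 of the 9 routes cover everything (all 36 combinations miss at least one zone), so 3 is optimal.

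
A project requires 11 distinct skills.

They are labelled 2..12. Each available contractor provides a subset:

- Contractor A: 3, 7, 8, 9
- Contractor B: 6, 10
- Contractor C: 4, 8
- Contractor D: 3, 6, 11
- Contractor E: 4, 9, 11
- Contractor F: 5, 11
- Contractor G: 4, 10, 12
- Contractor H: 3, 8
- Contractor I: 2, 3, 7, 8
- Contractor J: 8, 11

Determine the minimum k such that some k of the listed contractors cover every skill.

5

A and D and F and G and I together: A ∪ D ∪ F ∪ G ∪ I = {2, 3, 4, 5, 6, 7, 8, 9, 10, 11, 12} — every skill is covered.
No 4 of the 10 contractors cover everything (all 210 combinations miss at least one skill), so 5 is optimal.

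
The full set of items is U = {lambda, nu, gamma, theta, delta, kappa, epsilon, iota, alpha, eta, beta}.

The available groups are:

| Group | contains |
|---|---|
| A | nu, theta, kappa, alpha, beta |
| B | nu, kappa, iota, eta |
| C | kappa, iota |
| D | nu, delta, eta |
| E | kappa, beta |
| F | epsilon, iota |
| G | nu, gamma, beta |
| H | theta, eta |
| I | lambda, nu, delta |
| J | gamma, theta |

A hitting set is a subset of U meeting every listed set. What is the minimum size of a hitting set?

Take T = {nu, theta, iota, beta}. Each listed group contains at least one of these, so T is a hitting set of size 4.
The groups E, F, I, J are pairwise disjoint, so any hitting set needs a separate item for each — at least 4. Hence 4 is optimal.

4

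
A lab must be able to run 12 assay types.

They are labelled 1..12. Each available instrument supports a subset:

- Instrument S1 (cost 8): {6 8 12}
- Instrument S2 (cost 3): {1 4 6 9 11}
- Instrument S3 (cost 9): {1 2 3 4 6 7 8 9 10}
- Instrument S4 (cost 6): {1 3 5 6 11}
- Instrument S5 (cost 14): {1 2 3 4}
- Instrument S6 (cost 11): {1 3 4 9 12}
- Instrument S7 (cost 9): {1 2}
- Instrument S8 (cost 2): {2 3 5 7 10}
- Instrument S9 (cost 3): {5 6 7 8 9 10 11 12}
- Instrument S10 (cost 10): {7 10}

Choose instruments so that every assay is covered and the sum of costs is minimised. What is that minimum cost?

8

S2, S8, S9 together cover every assay (S2 ∪ S8 ∪ S9 = {1, 2, 3, 4, 5, 6, 7, 8, 9, 10, 11, 12}); total cost 3 + 2 + 3 = 8.
No covering selection has total cost below 8.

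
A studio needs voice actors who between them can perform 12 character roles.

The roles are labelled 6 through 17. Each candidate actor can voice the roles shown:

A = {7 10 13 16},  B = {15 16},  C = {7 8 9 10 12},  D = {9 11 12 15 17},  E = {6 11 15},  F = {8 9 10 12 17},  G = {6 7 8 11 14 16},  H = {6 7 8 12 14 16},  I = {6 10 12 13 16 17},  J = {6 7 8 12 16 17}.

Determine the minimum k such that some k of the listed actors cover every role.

D and H and I together: D ∪ H ∪ I = {6, 7, 8, 9, 10, 11, 12, 13, 14, 15, 16, 17} — every role is covered.
No 2 of the 10 actors cover everything (all 45 combinations miss at least one role), so 3 is optimal.

3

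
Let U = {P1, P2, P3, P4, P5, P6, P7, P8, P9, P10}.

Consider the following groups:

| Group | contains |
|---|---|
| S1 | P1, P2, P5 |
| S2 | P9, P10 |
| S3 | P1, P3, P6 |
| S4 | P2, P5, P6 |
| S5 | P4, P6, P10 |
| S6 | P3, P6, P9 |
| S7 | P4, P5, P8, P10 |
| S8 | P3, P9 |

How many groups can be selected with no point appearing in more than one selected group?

S1, S5, S8 are pairwise disjoint (S1={P1,P2,P5}; S5={P4,P6,P10}; S8={P3,P9}).
Every remaining group overlaps one of these, and no 4 of the listed groups are pairwise disjoint, so 3 is the maximum.

3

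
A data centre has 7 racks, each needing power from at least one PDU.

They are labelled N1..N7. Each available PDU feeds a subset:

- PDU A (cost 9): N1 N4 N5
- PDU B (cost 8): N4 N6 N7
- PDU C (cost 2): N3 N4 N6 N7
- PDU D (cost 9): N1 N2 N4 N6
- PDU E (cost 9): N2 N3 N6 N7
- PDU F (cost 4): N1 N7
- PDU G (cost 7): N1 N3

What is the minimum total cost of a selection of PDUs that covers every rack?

A, E together cover every rack (A ∪ E = {N1, N2, N3, N4, N5, N6, N7}); total cost 9 + 9 = 18.
The greedy pick C, F, A, D costs 24; no covering selection beats 18.

18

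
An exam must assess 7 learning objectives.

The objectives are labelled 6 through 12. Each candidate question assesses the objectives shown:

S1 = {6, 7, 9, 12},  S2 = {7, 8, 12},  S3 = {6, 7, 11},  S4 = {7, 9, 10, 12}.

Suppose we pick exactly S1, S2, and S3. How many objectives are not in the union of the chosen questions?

1

Union of S1, S2, S3 = {6, 7, 8, 9, 11, 12}.
Not covered: 10 — 1 objective.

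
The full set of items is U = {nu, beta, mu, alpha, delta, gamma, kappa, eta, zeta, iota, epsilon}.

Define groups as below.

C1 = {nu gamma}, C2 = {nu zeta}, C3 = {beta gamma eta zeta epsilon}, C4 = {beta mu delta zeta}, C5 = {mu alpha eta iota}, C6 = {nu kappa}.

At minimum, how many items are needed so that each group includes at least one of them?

3

Take H = {nu, mu, epsilon}. Each listed group contains at least one of these, so H is a hitting set of size 3.
No choice of 2 items meets every group, so 3 is the minimum.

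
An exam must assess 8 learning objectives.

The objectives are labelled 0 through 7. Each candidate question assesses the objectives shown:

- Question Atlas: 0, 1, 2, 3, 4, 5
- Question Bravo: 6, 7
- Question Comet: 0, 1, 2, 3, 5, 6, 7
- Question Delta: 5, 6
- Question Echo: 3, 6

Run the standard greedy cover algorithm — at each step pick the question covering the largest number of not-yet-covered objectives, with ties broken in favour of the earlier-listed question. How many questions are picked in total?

Greedy: pick Comet (covers 7 new) → pick Atlas (covers 1 new). Total picks: 2.

2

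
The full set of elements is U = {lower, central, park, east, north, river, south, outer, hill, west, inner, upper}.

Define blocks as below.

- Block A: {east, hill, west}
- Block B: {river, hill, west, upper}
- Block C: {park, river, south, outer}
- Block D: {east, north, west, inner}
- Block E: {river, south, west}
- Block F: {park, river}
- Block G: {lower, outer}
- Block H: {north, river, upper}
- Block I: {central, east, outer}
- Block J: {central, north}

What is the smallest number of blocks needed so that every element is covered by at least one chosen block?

5

B, C, D, G, and J cover everything between them: the union {lower, central, park, east, north, river, south, outer, hill, west, inner, upper} is all of U.
No 4 of the 10 blocks cover everything (all 210 combinations miss at least one element), so 5 is optimal.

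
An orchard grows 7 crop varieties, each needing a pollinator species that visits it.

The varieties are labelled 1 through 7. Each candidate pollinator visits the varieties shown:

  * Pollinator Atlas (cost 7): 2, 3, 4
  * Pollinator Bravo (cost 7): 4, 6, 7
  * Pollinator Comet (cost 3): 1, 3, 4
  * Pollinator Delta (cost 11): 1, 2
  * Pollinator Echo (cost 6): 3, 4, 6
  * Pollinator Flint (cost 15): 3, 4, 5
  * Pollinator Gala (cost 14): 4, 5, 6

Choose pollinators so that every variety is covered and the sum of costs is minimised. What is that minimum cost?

31

Atlas, Bravo, Comet, Gala together cover every variety (Atlas ∪ Bravo ∪ Comet ∪ Gala = {1, 2, 3, 4, 5, 6, 7}); total cost 7 + 7 + 3 + 14 = 31.
No covering selection has total cost below 31.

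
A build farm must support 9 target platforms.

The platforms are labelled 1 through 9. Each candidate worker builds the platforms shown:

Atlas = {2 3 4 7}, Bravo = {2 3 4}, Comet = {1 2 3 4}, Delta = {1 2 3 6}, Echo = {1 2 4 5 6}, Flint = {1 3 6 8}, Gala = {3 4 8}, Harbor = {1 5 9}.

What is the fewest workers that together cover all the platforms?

3

Take {Atlas, Flint, Harbor}. Their union is {1, 2, 3, 4, 5, 6, 7, 8, 9}, which is all 9 platforms.
Only Atlas contains 7, so Atlas is forced; the remaining 5 platforms need at least 2 more workers (each remaining worker adds at most 3) — so at least 3 workers are needed, and 3 is optimal.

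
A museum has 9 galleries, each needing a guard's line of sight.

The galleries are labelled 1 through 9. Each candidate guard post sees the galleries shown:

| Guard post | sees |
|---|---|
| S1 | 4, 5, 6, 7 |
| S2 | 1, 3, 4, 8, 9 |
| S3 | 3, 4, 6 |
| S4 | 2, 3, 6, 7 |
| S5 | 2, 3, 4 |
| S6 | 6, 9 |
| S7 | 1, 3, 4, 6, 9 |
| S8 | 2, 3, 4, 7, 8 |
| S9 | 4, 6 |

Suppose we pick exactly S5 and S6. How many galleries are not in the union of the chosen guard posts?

Union of S5, S6 = {2, 3, 4, 6, 9}.
Not covered: 1, 5, 7, 8 — 4 galleries.

4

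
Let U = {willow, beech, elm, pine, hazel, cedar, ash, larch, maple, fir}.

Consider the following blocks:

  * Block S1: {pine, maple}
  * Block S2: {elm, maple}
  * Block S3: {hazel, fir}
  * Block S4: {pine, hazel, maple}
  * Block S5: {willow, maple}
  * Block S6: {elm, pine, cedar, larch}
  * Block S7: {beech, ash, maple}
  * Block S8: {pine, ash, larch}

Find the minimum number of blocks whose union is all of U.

S3, S5, S6, and S7 cover everything between them: the union {willow, beech, elm, pine, hazel, cedar, ash, larch, maple, fir} is all of U.
No 3 of the 8 blocks cover everything (all 56 combinations miss at least one element), so 4 is optimal.

4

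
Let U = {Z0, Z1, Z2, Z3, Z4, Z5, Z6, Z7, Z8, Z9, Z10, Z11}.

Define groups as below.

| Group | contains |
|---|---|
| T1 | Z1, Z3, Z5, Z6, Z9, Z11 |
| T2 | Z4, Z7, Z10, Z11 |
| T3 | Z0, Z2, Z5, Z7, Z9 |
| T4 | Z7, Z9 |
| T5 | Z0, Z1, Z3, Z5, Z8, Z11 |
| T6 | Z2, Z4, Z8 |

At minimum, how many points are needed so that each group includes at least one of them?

3

H = {Z7, Z8, Z11} meets every group (each contains at least one member of H), and |H| = 3.
No choice of 2 points meets every group, so 3 is the minimum.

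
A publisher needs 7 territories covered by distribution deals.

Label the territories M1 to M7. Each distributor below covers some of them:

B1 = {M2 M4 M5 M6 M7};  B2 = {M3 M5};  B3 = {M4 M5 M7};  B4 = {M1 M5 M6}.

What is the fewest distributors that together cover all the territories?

Take {B1, B2, B4}. Their union is {M1, M2, M3, M4, M5, M6, M7}, which is all 7 territories.
Only B4 contains M1, so B4 is forced; the remaining 4 territories need at least 2 more distributors (each remaining distributor adds at most 3) — so at least 3 distributors are needed, and 3 is optimal.

3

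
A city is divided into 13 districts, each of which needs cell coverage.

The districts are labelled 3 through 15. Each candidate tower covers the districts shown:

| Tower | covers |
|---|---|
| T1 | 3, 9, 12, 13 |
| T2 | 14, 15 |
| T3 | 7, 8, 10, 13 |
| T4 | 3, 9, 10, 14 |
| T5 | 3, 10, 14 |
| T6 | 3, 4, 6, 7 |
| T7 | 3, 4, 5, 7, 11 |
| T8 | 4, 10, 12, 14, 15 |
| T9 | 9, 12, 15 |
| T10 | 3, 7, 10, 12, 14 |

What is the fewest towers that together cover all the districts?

T3 and T4 and T6 and T7 and T9 together: T3 ∪ T4 ∪ T6 ∪ T7 ∪ T9 = {3, 4, 5, 6, 7, 8, 9, 10, 11, 12, 13, 14, 15} — every district is covered.
No 4 of the 10 towers cover everything (all 210 combinations miss at least one district), so 5 is optimal.

5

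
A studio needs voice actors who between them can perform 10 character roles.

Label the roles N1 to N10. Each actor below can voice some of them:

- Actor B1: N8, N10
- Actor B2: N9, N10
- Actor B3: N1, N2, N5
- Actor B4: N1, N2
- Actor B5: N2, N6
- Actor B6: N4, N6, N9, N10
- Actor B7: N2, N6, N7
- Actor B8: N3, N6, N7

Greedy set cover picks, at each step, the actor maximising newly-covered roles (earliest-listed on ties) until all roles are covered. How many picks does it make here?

4

Greedy: pick B6 (covers 4 new) → pick B3 (covers 3 new) → pick B8 (covers 2 new) → pick B1 (covers 1 new). Total picks: 4.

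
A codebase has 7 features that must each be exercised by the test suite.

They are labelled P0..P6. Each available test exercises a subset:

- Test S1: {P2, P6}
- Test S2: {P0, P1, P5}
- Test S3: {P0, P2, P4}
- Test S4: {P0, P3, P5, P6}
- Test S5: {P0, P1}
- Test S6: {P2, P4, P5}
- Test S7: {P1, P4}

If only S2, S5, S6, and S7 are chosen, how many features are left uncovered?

2

Union of S2, S5, S6, S7 = {P0, P1, P2, P4, P5}.
Not covered: P3, P6 — 2 features.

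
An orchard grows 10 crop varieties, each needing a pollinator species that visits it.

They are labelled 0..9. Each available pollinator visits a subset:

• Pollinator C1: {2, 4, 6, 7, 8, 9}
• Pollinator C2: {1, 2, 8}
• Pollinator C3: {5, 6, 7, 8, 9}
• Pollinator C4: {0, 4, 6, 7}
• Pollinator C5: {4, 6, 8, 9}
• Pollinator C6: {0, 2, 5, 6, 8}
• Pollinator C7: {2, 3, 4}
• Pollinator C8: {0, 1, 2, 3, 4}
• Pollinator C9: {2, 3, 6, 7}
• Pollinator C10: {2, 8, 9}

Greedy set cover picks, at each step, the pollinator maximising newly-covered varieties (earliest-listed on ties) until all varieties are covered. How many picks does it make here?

Greedy: pick C1 (covers 6 new) → pick C8 (covers 3 new) → pick C3 (covers 1 new). Total picks: 3.
(The true minimum cover uses only 2 pollinators, so greedy is not optimal here.)

3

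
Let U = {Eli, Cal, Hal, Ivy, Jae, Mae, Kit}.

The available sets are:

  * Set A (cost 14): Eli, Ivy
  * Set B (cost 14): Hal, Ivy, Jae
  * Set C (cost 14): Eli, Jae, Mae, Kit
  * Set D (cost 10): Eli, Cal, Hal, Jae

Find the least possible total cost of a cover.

38

B, C, D together cover every item (B ∪ C ∪ D = {Eli, Cal, Hal, Ivy, Jae, Mae, Kit}); total cost 14 + 14 + 10 = 38.
No covering selection has total cost below 38.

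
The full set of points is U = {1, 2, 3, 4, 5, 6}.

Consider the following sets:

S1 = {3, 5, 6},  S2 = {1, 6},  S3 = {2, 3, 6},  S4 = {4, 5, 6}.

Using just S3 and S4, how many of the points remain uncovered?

1

Union of S3, S4 = {2, 3, 4, 5, 6}.
Not covered: 1 — 1 point.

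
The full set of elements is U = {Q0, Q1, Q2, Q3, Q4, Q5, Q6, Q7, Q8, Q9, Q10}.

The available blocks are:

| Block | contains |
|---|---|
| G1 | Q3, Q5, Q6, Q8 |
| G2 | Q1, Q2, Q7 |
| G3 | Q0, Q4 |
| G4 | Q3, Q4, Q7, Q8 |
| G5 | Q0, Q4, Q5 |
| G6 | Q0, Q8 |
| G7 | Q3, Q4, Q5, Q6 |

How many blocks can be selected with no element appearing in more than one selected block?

3

G2, G6, G7 are pairwise disjoint (G2={Q1,Q2,Q7}; G6={Q0,Q8}; G7={Q3,Q4,Q5,Q6}).
Every remaining block overlaps one of these, and no 4 of the listed blocks are pairwise disjoint, so 3 is the maximum.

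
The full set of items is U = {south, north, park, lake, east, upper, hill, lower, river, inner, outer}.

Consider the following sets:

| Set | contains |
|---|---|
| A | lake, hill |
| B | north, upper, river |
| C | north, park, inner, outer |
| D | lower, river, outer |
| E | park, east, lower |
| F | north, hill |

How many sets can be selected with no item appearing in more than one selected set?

A, B, E are pairwise disjoint (A={lake,hill}; B={north,upper,river}; E={park,east,lower}).
Every remaining set overlaps one of these, and no 4 of the listed sets are pairwise disjoint, so 3 is the maximum.

3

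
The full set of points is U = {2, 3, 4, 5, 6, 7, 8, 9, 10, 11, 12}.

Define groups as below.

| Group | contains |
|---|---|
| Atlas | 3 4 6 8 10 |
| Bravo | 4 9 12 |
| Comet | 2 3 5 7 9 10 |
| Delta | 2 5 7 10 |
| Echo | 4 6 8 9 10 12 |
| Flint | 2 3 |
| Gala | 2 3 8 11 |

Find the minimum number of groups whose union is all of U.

3

Take {Comet, Echo, Gala}. Their union is {2, 3, 4, 5, 6, 7, 8, 9, 10, 11, 12}, which is all 11 points.
Only Gala contains 11, so Gala is forced; the remaining 7 points need at least 2 more groups (each remaining group adds at most 5) — so at least 3 groups are needed, and 3 is optimal.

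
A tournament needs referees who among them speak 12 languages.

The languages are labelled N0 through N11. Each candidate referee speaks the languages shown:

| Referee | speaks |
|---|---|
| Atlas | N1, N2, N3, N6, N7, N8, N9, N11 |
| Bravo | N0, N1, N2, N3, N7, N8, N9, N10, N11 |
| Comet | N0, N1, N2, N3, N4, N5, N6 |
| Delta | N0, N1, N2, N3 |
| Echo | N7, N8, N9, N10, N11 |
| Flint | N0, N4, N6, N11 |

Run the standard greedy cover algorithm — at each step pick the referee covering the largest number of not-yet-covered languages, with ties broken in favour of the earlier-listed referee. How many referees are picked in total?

2

Greedy: pick Bravo (covers 9 new) → pick Comet (covers 3 new). Total picks: 2.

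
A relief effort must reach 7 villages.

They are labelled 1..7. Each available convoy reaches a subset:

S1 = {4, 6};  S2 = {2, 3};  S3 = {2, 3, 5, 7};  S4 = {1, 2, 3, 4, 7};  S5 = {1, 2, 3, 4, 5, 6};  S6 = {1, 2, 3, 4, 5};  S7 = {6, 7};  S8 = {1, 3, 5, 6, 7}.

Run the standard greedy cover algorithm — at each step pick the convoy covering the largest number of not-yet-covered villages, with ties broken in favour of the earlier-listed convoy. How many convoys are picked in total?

2

Greedy: pick S5 (covers 6 new) → pick S3 (covers 1 new). Total picks: 2.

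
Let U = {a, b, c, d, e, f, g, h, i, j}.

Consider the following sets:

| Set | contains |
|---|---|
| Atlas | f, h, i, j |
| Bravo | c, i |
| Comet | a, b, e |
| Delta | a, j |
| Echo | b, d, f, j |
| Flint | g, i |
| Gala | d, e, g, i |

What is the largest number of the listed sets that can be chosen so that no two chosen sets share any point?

2

Echo, Flint are pairwise disjoint (Echo={b,d,f,j}; Flint={g,i}).
Every remaining set overlaps one of these, and no 3 of the listed sets are pairwise disjoint, so 2 is the maximum.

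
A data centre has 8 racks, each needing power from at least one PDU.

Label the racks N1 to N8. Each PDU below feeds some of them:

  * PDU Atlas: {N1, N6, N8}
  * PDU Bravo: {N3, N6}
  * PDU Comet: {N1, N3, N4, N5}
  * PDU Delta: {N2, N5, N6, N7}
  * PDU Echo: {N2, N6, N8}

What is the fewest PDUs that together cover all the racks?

3

Take {Comet, Delta, Echo}. Their union is {N1, N2, N3, N4, N5, N6, N7, N8}, which is all 8 racks.
Only Comet contains N4, so Comet is forced; the remaining 4 racks need at least 2 more PDUs (each remaining PDU adds at most 3) — so at least 3 PDUs are needed, and 3 is optimal.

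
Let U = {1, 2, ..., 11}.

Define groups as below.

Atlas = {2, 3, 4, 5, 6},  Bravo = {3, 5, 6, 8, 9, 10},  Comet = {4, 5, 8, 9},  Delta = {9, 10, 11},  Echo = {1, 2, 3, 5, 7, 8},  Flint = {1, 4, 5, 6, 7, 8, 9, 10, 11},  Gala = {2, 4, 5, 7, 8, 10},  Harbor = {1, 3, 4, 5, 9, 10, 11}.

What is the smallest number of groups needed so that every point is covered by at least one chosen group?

2

Echo and Flint together: Echo ∪ Flint = {1, 2, 3, 4, 5, 6, 7, 8, 9, 10, 11} — every point is covered.
No single group has all 11 points (the largest, Flint, has 9), so 2 is optimal.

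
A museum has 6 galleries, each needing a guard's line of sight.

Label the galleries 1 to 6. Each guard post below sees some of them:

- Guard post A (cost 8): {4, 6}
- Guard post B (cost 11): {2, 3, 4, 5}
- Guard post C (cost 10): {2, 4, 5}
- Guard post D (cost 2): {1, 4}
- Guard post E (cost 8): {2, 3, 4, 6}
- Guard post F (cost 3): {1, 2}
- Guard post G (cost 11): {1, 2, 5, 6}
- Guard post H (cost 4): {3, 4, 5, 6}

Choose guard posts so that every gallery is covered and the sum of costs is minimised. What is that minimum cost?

F, H together cover every gallery (F ∪ H = {1, 2, 3, 4, 5, 6}); total cost 3 + 4 = 7.
The greedy pick D, H, F costs 9; no covering selection beats 7.

7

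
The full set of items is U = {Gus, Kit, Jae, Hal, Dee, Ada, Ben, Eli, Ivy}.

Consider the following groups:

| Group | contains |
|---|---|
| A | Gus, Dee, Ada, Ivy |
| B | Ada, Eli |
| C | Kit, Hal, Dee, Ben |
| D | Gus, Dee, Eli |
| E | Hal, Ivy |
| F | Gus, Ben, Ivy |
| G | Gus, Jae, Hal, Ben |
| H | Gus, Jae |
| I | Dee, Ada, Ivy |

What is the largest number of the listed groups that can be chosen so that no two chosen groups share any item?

3

B, C, H are pairwise disjoint (B={Ada,Eli}; C={Kit,Hal,Dee,Ben}; H={Gus,Jae}).
Every remaining group overlaps one of these, and no 4 of the listed groups are pairwise disjoint, so 3 is the maximum.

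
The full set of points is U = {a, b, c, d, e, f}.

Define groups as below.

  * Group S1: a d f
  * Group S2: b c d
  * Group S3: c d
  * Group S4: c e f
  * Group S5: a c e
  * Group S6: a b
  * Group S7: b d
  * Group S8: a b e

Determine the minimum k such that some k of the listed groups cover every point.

3

S3, S4, and S8 cover everything between them: the union {a, b, c, d, e, f} is all of U.
No 2 of the 8 groups cover everything (all 28 combinations miss at least one point), so 3 is optimal.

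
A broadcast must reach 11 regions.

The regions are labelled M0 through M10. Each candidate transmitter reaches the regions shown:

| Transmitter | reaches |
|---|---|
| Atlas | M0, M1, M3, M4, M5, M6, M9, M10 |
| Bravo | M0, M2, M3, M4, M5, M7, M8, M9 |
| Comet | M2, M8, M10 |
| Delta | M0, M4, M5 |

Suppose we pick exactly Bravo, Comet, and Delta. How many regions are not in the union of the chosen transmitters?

2

Union of Bravo, Comet, Delta = {M0, M2, M3, M4, M5, M7, M8, M9, M10}.
Not covered: M1, M6 — 2 regions.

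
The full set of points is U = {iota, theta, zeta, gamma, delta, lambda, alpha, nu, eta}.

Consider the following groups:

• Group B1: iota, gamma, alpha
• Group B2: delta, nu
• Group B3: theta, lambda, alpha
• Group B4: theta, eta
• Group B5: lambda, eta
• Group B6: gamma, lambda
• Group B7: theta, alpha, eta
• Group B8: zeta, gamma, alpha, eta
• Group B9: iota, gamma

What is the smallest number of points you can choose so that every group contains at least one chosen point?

4

H = {iota, lambda, nu, eta} meets every group (each contains at least one member of H), and |H| = 4.
No choice of 3 points meets every group, so 4 is the minimum.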